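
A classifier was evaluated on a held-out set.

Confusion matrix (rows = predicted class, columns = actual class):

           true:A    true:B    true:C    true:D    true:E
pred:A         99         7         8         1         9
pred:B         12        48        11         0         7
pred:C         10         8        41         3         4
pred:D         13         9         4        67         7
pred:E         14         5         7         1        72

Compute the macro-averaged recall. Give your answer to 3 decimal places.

0.706

Per-class recall (TP/(TP+FN)):
  A: TP=99, FN=12+10+13+14=49 → 99/148 = 0.6689
  B: TP=48, FN=7+8+9+5=29 → 48/77 = 0.6234
  C: TP=41, FN=8+11+4+7=30 → 41/71 = 0.5775
  D: TP=67, FN=1+0+3+1=5 → 67/72 = 0.9306
  E: TP=72, FN=9+7+4+7=27 → 72/99 = 0.7273
Macro-recall = mean = (0.6689 + 0.6234 + 0.5775 + 0.9306 + 0.7273) / 5 = 0.706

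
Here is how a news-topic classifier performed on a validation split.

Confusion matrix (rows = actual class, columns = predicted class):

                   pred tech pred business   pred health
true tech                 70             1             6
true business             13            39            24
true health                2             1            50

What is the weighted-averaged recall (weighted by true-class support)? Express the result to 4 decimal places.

Per-class recall (TP/(TP+FN)):
  tech: TP=70, FN=1+6=7 → 70/77 = 0.90909
  business: TP=39, FN=13+24=37 → 39/76 = 0.51316
  health: TP=50, FN=2+1=3 → 50/53 = 0.94340
Weighted-recall = Σ (supportᵢ/N)·recallᵢ with N=206: (77/206)·0.90909 + (76/206)·0.51316 + (53/206)·0.94340 = 0.7718

0.7718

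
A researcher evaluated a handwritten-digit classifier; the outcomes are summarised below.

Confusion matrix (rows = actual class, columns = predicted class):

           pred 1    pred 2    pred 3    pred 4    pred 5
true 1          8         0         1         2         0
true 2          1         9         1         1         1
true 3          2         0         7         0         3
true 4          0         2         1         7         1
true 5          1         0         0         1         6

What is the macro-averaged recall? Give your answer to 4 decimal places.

0.6779

Per-class recall (TP/(TP+FN)):
  1: TP=8, FN=0+1+2+0=3 → 8/11 = 0.72727
  2: TP=9, FN=1+1+1+1=4 → 9/13 = 0.69231
  3: TP=7, FN=2+0+0+3=5 → 7/12 = 0.58333
  4: TP=7, FN=0+2+1+1=4 → 7/11 = 0.63636
  5: TP=6, FN=1+0+0+1=2 → 6/8 = 0.75000
Macro-recall = mean = (0.72727 + 0.69231 + 0.58333 + 0.63636 + 0.75000) / 5 = 0.6779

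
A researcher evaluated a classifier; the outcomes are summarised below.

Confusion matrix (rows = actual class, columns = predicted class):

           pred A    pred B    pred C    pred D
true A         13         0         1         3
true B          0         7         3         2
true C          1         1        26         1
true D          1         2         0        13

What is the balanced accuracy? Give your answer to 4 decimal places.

Balanced accuracy = mean of per-class recall.
  A: recall = 13/17 = 0.76471
  B: recall = 7/12 = 0.58333
  C: recall = 26/29 = 0.89655
  D: recall = 13/16 = 0.81250
Mean = (0.76471 + 0.58333 + 0.89655 + 0.81250) / 4 = 0.7643

0.7643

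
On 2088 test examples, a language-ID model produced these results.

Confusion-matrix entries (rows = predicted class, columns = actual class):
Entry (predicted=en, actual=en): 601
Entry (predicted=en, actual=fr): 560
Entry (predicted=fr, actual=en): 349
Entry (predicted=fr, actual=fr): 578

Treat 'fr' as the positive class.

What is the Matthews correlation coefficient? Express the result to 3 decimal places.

0.141

MCC = (TP·TN − FP·FN) / √((TP+FP)(TP+FN)(TN+FP)(TN+FN))
Numerator = 578·601 − 349·560 = 151938
Denominator = √(927·1138·950·1161) = √1163530631700 = 1078670.7708
MCC = 151938 / 1078670.7708 = 0.141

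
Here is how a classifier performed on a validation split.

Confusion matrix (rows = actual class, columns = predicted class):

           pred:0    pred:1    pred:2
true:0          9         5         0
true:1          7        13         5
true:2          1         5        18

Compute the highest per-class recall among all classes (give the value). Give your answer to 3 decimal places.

Per-class recall (TP/(TP+FN)):
  0: TP=9, FN=5+0=5 → 9/14 = 0.6429
  1: TP=13, FN=7+5=12 → 13/25 = 0.5200
  2: TP=18, FN=1+5=6 → 18/24 = 0.7500
Highest is class '2' with recall = 0.750.

0.750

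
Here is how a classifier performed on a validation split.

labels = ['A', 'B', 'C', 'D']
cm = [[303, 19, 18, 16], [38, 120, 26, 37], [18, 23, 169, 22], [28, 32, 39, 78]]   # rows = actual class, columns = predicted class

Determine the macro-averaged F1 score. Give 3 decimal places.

0.641

Per-class F1 score (2·TP/(2·TP+FP+FN)):
  A: TP=303, FP=38+18+28=84, FN=19+18+16=53 → 606/743 = 0.8156
  B: TP=120, FP=19+23+32=74, FN=38+26+37=101 → 240/415 = 0.5783
  C: TP=169, FP=18+26+39=83, FN=18+23+22=63 → 338/484 = 0.6983
  D: TP=78, FP=16+37+22=75, FN=28+32+39=99 → 156/330 = 0.4727
Macro-F1 score = mean = (0.8156 + 0.5783 + 0.6983 + 0.4727) / 4 = 0.641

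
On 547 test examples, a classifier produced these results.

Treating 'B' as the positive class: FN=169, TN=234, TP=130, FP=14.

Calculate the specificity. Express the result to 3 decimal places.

0.944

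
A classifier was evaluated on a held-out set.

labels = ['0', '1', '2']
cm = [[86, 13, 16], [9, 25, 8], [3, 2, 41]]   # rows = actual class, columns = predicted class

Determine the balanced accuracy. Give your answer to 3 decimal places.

Balanced accuracy = mean of per-class recall.
  0: recall = 86/115 = 0.7478
  1: recall = 25/42 = 0.5952
  2: recall = 41/46 = 0.8913
Mean = (0.7478 + 0.5952 + 0.8913) / 3 = 0.745

0.745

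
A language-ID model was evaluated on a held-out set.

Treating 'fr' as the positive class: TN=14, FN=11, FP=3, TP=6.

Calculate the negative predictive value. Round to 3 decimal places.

NPV = TN/(TN+FN) = 14/(14+11) = 0.560

0.560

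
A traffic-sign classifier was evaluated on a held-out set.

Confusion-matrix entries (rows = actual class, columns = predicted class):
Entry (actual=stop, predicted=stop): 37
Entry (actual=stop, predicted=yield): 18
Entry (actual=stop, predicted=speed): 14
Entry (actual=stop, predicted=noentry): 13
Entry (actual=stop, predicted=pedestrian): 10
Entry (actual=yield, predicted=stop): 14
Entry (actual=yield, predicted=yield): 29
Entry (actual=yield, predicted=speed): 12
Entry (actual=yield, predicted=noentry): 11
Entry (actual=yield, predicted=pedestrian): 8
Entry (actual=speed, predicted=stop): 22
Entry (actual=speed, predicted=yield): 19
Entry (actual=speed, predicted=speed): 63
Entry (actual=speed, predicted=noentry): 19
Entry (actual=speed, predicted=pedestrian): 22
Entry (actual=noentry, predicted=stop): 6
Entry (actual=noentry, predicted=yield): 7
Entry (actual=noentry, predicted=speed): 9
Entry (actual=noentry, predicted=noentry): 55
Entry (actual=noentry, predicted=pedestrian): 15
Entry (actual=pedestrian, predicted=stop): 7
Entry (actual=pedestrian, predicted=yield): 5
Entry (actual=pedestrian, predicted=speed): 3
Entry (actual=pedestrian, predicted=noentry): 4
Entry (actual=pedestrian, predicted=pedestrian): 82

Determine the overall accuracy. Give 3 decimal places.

Accuracy = trace / total = (37+29+63+55+82=266) / 504 = 266/504 = 0.528

0.528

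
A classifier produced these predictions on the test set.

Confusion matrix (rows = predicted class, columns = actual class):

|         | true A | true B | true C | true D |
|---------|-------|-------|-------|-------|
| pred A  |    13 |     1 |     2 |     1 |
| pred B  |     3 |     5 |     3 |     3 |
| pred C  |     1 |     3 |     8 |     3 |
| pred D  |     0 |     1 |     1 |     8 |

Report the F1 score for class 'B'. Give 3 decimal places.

Take TP from the diagonal, FP from the rest of the 'B' prediction marginal, FN from the rest of the 'B' actual marginal.
F1 score = 2·TP/(2·TP+FP+FN).
B: TP=5, FP=3+3+3=9, FN=1+3+1=5 → 10/24 = 0.4167

0.417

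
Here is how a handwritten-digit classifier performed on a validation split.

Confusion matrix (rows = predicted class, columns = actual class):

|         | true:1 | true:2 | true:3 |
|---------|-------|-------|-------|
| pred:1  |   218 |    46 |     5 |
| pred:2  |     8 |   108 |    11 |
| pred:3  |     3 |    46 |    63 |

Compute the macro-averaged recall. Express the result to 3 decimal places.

Per-class recall (TP/(TP+FN)):
  1: TP=218, FN=8+3=11 → 218/229 = 0.9520
  2: TP=108, FN=46+46=92 → 108/200 = 0.5400
  3: TP=63, FN=5+11=16 → 63/79 = 0.7975
Macro-recall = mean = (0.9520 + 0.5400 + 0.7975) / 3 = 0.763

0.763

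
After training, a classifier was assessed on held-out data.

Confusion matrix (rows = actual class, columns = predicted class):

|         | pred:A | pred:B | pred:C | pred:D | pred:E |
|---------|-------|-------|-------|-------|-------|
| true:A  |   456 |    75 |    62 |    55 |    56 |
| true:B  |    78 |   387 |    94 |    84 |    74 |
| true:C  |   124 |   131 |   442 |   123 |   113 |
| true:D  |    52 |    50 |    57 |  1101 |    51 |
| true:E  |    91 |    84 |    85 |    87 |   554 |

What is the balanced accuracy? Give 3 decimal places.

0.623

Balanced accuracy = mean of per-class recall.
  A: recall = 456/704 = 0.6477
  B: recall = 387/717 = 0.5397
  C: recall = 442/933 = 0.4737
  D: recall = 1101/1311 = 0.8398
  E: recall = 554/901 = 0.6149
Mean = (0.6477 + 0.5397 + 0.4737 + 0.8398 + 0.6149) / 5 = 0.623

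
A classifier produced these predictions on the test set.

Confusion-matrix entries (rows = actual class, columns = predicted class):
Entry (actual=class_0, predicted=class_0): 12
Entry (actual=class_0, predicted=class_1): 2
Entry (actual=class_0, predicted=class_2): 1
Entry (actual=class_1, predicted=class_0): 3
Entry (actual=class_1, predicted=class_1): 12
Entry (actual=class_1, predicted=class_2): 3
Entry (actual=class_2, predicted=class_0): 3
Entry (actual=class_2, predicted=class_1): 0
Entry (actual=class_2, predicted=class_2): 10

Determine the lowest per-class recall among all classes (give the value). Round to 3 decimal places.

0.667

Per-class recall (TP/(TP+FN)):
  class_0: TP=12, FN=2+1=3 → 12/15 = 0.8000
  class_1: TP=12, FN=3+3=6 → 12/18 = 0.6667
  class_2: TP=10, FN=3+0=3 → 10/13 = 0.7692
Lowest is class 'class_1' with recall = 0.667.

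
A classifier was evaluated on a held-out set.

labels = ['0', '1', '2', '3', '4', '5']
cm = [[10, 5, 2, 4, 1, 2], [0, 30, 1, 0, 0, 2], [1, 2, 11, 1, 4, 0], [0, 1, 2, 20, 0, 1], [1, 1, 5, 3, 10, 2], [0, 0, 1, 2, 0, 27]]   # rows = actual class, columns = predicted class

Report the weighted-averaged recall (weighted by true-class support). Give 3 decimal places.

Per-class recall (TP/(TP+FN)):
  0: TP=10, FN=5+2+4+1+2=14 → 10/24 = 0.4167
  1: TP=30, FN=0+1+0+0+2=3 → 30/33 = 0.9091
  2: TP=11, FN=1+2+1+4+0=8 → 11/19 = 0.5789
  3: TP=20, FN=0+1+2+0+1=4 → 20/24 = 0.8333
  4: TP=10, FN=1+1+5+3+2=12 → 10/22 = 0.4545
  5: TP=27, FN=0+0+1+2+0=3 → 27/30 = 0.9000
Weighted-recall = Σ (supportᵢ/N)·recallᵢ with N=152: (24/152)·0.4167 + (33/152)·0.9091 + (19/152)·0.5789 + (24/152)·0.8333 + (22/152)·0.4545 + (30/152)·0.9000 = 0.711

0.711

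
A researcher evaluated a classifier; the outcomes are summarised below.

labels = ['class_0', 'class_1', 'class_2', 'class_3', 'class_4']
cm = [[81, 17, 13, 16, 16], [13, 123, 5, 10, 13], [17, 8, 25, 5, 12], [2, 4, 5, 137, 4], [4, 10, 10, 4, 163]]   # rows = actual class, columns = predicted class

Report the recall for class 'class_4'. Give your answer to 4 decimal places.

0.8534

recall = TP/(TP+FN).
class_4: TP=163, FN=4+10+10+4=28 → 163/191 = 0.85340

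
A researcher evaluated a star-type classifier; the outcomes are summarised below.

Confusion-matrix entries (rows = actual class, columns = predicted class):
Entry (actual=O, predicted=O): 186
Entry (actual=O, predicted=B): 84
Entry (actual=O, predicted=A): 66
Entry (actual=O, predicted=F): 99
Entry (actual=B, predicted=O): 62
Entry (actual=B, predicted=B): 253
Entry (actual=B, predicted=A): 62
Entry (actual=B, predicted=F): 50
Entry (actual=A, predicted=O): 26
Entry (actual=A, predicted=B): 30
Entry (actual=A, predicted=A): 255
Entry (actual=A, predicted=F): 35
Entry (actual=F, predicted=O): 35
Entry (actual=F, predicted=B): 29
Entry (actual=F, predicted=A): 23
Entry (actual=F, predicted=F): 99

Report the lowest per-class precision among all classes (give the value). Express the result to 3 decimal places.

0.350

Per-class precision (TP/(TP+FP)):
  O: TP=186, FP=62+26+35=123 → 186/309 = 0.6019
  B: TP=253, FP=84+30+29=143 → 253/396 = 0.6389
  A: TP=255, FP=66+62+23=151 → 255/406 = 0.6281
  F: TP=99, FP=99+50+35=184 → 99/283 = 0.3498
Lowest is class 'F' with precision = 0.350.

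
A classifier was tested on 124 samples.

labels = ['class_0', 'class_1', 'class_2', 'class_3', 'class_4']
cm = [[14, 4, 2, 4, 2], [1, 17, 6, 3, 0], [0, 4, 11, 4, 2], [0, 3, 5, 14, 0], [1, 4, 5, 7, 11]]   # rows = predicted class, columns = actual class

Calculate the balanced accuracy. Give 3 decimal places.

Balanced accuracy = mean of per-class recall.
  class_0: recall = 14/16 = 0.8750
  class_1: recall = 17/32 = 0.5313
  class_2: recall = 11/29 = 0.3793
  class_3: recall = 14/32 = 0.4375
  class_4: recall = 11/15 = 0.7333
Mean = (0.8750 + 0.5313 + 0.3793 + 0.4375 + 0.7333) / 5 = 0.591

0.591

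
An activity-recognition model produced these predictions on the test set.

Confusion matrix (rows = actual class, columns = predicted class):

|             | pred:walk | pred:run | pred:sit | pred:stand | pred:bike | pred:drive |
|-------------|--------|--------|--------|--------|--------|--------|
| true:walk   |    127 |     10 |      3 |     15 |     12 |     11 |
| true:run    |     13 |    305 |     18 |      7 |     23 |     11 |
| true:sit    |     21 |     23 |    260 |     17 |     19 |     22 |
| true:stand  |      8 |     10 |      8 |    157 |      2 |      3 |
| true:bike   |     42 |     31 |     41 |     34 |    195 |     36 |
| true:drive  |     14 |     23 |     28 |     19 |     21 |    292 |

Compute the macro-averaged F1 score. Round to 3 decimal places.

0.702

Per-class F1 score (2·TP/(2·TP+FP+FN)):
  walk: TP=127, FP=13+21+8+42+14=98, FN=10+3+15+12+11=51 → 254/403 = 0.6303
  run: TP=305, FP=10+23+10+31+23=97, FN=13+18+7+23+11=72 → 610/779 = 0.7831
  sit: TP=260, FP=3+18+8+41+28=98, FN=21+23+17+19+22=102 → 520/720 = 0.7222
  stand: TP=157, FP=15+7+17+34+19=92, FN=8+10+8+2+3=31 → 314/437 = 0.7185
  bike: TP=195, FP=12+23+19+2+21=77, FN=42+31+41+34+36=184 → 390/651 = 0.5991
  drive: TP=292, FP=11+11+22+3+36=83, FN=14+23+28+19+21=105 → 584/772 = 0.7565
Macro-F1 score = mean = (0.6303 + 0.7831 + 0.7222 + 0.7185 + 0.5991 + 0.7565) / 6 = 0.702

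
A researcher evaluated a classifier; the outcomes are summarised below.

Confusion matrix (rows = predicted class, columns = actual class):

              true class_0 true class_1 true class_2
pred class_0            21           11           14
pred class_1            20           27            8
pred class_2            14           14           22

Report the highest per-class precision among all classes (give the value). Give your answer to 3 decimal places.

Per-class precision (TP/(TP+FP)):
  class_0: TP=21, FP=11+14=25 → 21/46 = 0.4565
  class_1: TP=27, FP=20+8=28 → 27/55 = 0.4909
  class_2: TP=22, FP=14+14=28 → 22/50 = 0.4400
Highest is class 'class_1' with precision = 0.491.

0.491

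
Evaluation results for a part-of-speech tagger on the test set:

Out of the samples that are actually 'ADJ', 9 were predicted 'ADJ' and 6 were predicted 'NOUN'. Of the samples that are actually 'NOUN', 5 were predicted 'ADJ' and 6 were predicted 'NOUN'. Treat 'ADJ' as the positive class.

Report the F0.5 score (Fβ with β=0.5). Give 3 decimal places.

Fβ = (1+β²)·TP / ((1+β²)·TP + β²·FN + FP), with β²=1/4
= 1.25·9 / (1.25·9 + 0.25·6 + 5) = 0.634

0.634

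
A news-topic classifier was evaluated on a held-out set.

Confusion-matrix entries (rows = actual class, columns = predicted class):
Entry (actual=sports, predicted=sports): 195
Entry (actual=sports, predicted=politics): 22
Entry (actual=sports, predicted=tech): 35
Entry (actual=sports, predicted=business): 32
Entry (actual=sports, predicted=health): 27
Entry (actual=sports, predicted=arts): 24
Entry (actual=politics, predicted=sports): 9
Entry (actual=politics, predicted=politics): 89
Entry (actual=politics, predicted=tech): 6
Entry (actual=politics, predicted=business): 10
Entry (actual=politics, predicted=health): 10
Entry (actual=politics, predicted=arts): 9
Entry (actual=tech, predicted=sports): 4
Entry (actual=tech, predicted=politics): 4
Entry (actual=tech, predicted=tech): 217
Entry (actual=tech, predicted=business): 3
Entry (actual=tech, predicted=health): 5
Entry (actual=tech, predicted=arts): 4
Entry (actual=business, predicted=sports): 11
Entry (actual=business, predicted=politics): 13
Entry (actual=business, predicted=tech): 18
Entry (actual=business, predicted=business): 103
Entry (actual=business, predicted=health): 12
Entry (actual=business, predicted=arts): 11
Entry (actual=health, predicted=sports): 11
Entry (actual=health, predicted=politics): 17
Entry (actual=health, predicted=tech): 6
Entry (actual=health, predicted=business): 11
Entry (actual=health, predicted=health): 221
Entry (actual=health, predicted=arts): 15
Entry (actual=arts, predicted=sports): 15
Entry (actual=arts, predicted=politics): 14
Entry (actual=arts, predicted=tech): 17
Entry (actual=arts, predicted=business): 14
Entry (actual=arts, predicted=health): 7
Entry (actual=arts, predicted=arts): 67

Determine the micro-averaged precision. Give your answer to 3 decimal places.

0.693

Micro-averaging pools counts across classes: ΣTP=892, ΣFP=396, ΣFN=396.
Micro-precision = TP/(TP+FP) on pooled counts = 0.693 (equals overall accuracy in single-label multiclass).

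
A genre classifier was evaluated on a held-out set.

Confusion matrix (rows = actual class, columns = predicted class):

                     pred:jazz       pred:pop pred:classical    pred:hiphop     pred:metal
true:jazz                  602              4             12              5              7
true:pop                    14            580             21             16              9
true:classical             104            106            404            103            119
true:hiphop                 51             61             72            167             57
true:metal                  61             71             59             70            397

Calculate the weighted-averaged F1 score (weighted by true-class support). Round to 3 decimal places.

0.663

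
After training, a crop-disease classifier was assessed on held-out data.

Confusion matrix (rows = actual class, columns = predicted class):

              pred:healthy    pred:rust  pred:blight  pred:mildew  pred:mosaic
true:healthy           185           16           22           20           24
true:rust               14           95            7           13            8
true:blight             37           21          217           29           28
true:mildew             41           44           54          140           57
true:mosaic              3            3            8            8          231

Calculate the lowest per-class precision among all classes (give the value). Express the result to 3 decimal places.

Per-class precision (TP/(TP+FP)):
  healthy: TP=185, FP=14+37+41+3=95 → 185/280 = 0.6607
  rust: TP=95, FP=16+21+44+3=84 → 95/179 = 0.5307
  blight: TP=217, FP=22+7+54+8=91 → 217/308 = 0.7045
  mildew: TP=140, FP=20+13+29+8=70 → 140/210 = 0.6667
  mosaic: TP=231, FP=24+8+28+57=117 → 231/348 = 0.6638
Lowest is class 'rust' with precision = 0.531.

0.531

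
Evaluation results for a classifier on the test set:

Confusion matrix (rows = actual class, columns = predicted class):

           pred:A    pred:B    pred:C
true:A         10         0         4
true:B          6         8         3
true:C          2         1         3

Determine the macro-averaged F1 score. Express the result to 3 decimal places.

Per-class F1 score (2·TP/(2·TP+FP+FN)):
  A: TP=10, FP=6+2=8, FN=0+4=4 → 20/32 = 0.6250
  B: TP=8, FP=0+1=1, FN=6+3=9 → 16/26 = 0.6154
  C: TP=3, FP=4+3=7, FN=2+1=3 → 6/16 = 0.3750
Macro-F1 score = mean = (0.6250 + 0.6154 + 0.3750) / 3 = 0.538

0.538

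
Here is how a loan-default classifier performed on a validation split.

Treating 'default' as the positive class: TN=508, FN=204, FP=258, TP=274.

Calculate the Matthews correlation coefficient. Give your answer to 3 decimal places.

MCC = (TP·TN − FP·FN) / √((TP+FP)(TP+FN)(TN+FP)(TN+FN))
Numerator = 274·508 − 258·204 = 86560
Denominator = √(532·478·766·712) = √138691004032 = 372412.4112
MCC = 86560 / 372412.4112 = 0.232

0.232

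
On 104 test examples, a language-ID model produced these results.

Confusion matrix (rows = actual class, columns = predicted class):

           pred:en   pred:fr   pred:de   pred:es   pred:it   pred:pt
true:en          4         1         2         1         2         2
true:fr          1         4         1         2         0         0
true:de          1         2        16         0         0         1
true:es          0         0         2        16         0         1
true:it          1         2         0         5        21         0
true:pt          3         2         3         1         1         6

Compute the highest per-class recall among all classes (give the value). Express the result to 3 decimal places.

0.842

Per-class recall (TP/(TP+FN)):
  en: TP=4, FN=1+2+1+2+2=8 → 4/12 = 0.3333
  fr: TP=4, FN=1+1+2+0+0=4 → 4/8 = 0.5000
  de: TP=16, FN=1+2+0+0+1=4 → 16/20 = 0.8000
  es: TP=16, FN=0+0+2+0+1=3 → 16/19 = 0.8421
  it: TP=21, FN=1+2+0+5+0=8 → 21/29 = 0.7241
  pt: TP=6, FN=3+2+3+1+1=10 → 6/16 = 0.3750
Highest is class 'es' with recall = 0.842.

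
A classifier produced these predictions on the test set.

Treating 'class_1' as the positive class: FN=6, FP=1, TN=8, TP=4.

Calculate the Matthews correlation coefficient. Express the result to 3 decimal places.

MCC = (TP·TN − FP·FN) / √((TP+FP)(TP+FN)(TN+FP)(TN+FN))
Numerator = 4·8 − 1·6 = 26
Denominator = √(5·10·9·14) = √6300 = 79.3725
MCC = 26 / 79.3725 = 0.328

0.328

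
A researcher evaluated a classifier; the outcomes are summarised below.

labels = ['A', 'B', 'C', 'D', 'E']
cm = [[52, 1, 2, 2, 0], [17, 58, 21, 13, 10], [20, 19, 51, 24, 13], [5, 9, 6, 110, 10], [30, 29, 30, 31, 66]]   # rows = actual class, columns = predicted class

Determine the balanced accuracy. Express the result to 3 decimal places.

0.588

Balanced accuracy = mean of per-class recall.
  A: recall = 52/57 = 0.9123
  B: recall = 58/119 = 0.4874
  C: recall = 51/127 = 0.4016
  D: recall = 110/140 = 0.7857
  E: recall = 66/186 = 0.3548
Mean = (0.9123 + 0.4874 + 0.4016 + 0.7857 + 0.3548) / 5 = 0.588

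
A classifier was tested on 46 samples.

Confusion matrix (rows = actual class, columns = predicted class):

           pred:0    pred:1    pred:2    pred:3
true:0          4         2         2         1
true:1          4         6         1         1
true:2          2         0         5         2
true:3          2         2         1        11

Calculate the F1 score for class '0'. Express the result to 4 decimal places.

0.3810

One-vs-rest for '0': TP = diagonal; FP = other classes predicted '0'; FN = '0' predicted as other.
F1 score = 2·TP/(2·TP+FP+FN).
0: TP=4, FP=4+2+2=8, FN=2+2+1=5 → 8/21 = 0.38095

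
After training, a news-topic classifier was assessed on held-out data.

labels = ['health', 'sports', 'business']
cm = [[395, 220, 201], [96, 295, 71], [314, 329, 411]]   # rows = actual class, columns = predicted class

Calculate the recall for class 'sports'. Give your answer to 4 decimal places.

Take TP from the diagonal, FP from the rest of the 'sports' prediction marginal, FN from the rest of the 'sports' actual marginal.
recall = TP/(TP+FN).
sports: TP=295, FN=96+71=167 → 295/462 = 0.63853

0.6385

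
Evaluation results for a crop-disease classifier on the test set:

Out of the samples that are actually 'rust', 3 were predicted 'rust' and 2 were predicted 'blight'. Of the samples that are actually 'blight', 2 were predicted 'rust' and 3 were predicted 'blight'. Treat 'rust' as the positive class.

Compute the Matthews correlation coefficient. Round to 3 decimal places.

MCC = (TP·TN − FP·FN) / √((TP+FP)(TP+FN)(TN+FP)(TN+FN))
Numerator = 3·3 − 2·2 = 5
Denominator = √(5·5·5·5) = √625 = 25.0000
MCC = 5 / 25.0000 = 0.200

0.200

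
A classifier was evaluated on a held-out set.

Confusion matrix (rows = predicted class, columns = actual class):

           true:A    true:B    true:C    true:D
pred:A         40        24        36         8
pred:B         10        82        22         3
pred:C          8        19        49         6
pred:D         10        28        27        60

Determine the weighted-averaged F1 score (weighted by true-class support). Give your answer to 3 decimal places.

Per-class F1 score (2·TP/(2·TP+FP+FN)):
  A: TP=40, FP=24+36+8=68, FN=10+8+10=28 → 80/176 = 0.4545
  B: TP=82, FP=10+22+3=35, FN=24+19+28=71 → 164/270 = 0.6074
  C: TP=49, FP=8+19+6=33, FN=36+22+27=85 → 98/216 = 0.4537
  D: TP=60, FP=10+28+27=65, FN=8+3+6=17 → 120/202 = 0.5941
Weighted-F1 score = Σ (supportᵢ/N)·F1 scoreᵢ with N=432: (68/432)·0.4545 + (153/432)·0.6074 + (134/432)·0.4537 + (77/432)·0.5941 = 0.533

0.533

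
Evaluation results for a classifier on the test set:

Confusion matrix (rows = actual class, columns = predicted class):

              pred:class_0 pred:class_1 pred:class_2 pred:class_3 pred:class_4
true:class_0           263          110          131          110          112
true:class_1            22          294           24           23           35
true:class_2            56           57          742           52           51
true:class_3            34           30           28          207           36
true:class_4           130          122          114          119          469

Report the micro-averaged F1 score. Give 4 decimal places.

Micro-averaging pools counts across classes: ΣTP=1975, ΣFP=1396, ΣFN=1396.
Micro-F1 score = 2·TP/(2·TP+FP+FN) on pooled counts = 0.5859 (equals overall accuracy in single-label multiclass).

0.5859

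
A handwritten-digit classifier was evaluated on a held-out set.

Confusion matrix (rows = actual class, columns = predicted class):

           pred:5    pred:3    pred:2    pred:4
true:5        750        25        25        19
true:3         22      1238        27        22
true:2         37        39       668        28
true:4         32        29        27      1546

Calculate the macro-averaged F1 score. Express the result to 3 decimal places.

Per-class F1 score (2·TP/(2·TP+FP+FN)):
  5: TP=750, FP=22+37+32=91, FN=25+25+19=69 → 1500/1660 = 0.9036
  3: TP=1238, FP=25+39+29=93, FN=22+27+22=71 → 2476/2640 = 0.9379
  2: TP=668, FP=25+27+27=79, FN=37+39+28=104 → 1336/1519 = 0.8795
  4: TP=1546, FP=19+22+28=69, FN=32+29+27=88 → 3092/3249 = 0.9517
Macro-F1 score = mean = (0.9036 + 0.9379 + 0.8795 + 0.9517) / 4 = 0.918

0.918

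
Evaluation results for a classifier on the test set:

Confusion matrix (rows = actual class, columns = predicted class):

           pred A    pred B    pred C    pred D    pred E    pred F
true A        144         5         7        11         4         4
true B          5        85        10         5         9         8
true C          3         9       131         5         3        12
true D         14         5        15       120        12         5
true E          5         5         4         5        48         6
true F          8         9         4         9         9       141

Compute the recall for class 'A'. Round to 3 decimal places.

recall = TP/(TP+FN).
A: TP=144, FN=5+7+11+4+4=31 → 144/175 = 0.8229

0.823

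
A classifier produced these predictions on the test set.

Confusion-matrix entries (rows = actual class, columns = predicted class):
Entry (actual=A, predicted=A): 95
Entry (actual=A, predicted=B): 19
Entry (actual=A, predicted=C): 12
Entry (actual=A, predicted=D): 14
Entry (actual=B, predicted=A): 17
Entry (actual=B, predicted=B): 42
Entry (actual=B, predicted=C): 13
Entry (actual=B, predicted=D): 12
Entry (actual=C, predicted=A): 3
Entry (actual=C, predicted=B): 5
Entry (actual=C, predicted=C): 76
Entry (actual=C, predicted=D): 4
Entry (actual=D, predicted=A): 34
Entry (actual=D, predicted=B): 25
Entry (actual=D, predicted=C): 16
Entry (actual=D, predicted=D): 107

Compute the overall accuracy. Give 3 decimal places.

Accuracy = trace / total = (95+42+76+107=320) / 494 = 320/494 = 0.648

0.648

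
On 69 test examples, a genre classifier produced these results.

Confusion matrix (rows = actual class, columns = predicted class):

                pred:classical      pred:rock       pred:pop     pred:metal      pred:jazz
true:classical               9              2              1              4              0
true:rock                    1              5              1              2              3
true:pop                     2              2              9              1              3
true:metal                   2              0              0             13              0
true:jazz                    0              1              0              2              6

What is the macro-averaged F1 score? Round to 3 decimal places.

Per-class F1 score (2·TP/(2·TP+FP+FN)):
  classical: TP=9, FP=1+2+2+0=5, FN=2+1+4+0=7 → 18/30 = 0.6000
  rock: TP=5, FP=2+2+0+1=5, FN=1+1+2+3=7 → 10/22 = 0.4545
  pop: TP=9, FP=1+1+0+0=2, FN=2+2+1+3=8 → 18/28 = 0.6429
  metal: TP=13, FP=4+2+1+2=9, FN=2+0+0+0=2 → 26/37 = 0.7027
  jazz: TP=6, FP=0+3+3+0=6, FN=0+1+0+2=3 → 12/21 = 0.5714
Macro-F1 score = mean = (0.6000 + 0.4545 + 0.6429 + 0.7027 + 0.5714) / 5 = 0.594

0.594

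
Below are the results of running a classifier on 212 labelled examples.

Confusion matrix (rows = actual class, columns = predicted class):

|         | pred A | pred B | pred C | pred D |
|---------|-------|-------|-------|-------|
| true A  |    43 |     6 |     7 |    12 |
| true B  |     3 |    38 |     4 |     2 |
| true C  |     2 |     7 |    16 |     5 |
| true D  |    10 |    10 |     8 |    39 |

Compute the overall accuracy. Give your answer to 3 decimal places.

0.642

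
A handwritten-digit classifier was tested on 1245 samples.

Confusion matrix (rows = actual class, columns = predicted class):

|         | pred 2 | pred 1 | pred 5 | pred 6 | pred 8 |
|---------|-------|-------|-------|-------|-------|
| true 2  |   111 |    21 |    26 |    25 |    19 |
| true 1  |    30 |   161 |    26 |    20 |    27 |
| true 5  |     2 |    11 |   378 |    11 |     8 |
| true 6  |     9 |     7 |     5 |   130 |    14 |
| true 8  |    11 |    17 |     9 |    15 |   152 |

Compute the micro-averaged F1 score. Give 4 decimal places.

0.7486

Micro-averaging pools counts across classes: ΣTP=932, ΣFP=313, ΣFN=313.
Micro-F1 score = 2·TP/(2·TP+FP+FN) on pooled counts = 0.7486 (equals overall accuracy in single-label multiclass).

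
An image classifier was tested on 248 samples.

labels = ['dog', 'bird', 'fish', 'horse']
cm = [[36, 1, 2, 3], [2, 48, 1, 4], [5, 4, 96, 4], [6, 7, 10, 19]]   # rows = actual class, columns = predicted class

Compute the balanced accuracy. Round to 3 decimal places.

Balanced accuracy = mean of per-class recall.
  dog: recall = 36/42 = 0.8571
  bird: recall = 48/55 = 0.8727
  fish: recall = 96/109 = 0.8807
  horse: recall = 19/42 = 0.4524
Mean = (0.8571 + 0.8727 + 0.8807 + 0.4524) / 4 = 0.766

0.766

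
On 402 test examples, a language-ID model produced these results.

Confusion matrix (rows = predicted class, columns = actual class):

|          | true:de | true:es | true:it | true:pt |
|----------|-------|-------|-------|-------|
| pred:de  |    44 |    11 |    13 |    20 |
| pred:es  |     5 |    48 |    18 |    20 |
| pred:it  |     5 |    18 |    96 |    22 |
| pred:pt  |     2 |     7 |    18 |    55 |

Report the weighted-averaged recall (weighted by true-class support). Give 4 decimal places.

0.6045

Per-class recall (TP/(TP+FN)):
  de: TP=44, FN=5+5+2=12 → 44/56 = 0.78571
  es: TP=48, FN=11+18+7=36 → 48/84 = 0.57143
  it: TP=96, FN=13+18+18=49 → 96/145 = 0.66207
  pt: TP=55, FN=20+20+22=62 → 55/117 = 0.47009
Weighted-recall = Σ (supportᵢ/N)·recallᵢ with N=402: (56/402)·0.78571 + (84/402)·0.57143 + (145/402)·0.66207 + (117/402)·0.47009 = 0.6045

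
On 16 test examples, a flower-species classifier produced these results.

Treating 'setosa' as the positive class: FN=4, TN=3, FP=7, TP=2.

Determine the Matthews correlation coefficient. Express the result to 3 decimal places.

-0.358

MCC = (TP·TN − FP·FN) / √((TP+FP)(TP+FN)(TN+FP)(TN+FN))
Numerator = 2·3 − 7·4 = -22
Denominator = √(9·6·10·7) = √3780 = 61.4817
MCC = -22 / 61.4817 = -0.358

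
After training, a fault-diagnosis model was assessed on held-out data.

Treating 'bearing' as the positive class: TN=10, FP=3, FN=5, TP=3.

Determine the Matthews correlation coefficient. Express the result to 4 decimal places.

0.1550

MCC = (TP·TN − FP·FN) / √((TP+FP)(TP+FN)(TN+FP)(TN+FN))
Numerator = 3·10 − 3·5 = 15
Denominator = √(6·8·13·15) = √9360 = 96.7471
MCC = 15 / 96.7471 = 0.1550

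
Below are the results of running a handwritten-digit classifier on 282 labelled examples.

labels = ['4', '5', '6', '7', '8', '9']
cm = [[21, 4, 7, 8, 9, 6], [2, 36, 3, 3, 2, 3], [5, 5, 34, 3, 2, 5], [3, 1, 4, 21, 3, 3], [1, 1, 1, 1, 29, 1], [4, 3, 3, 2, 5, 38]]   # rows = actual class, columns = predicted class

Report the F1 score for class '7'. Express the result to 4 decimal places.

One-vs-rest for '7': TP = diagonal; FP = other classes predicted '7'; FN = '7' predicted as other.
F1 score = 2·TP/(2·TP+FP+FN).
7: TP=21, FP=8+3+3+1+2=17, FN=3+1+4+3+3=14 → 42/73 = 0.57534

0.5753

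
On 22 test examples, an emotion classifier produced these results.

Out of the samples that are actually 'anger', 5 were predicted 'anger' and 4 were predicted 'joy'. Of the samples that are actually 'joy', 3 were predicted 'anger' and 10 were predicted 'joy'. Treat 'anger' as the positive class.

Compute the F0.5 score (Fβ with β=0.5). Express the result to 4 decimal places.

0.6098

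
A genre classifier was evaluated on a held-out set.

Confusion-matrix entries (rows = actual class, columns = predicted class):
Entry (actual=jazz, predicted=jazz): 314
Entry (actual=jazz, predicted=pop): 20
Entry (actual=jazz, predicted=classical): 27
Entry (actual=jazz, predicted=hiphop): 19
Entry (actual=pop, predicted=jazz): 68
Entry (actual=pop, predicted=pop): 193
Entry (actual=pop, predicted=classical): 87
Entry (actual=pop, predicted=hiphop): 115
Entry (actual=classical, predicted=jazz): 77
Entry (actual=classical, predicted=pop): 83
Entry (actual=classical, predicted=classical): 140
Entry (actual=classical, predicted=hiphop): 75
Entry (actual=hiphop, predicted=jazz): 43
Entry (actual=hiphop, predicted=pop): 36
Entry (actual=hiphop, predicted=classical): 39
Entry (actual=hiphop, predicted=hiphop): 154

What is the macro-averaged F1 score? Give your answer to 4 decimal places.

0.5254

Per-class F1 score (2·TP/(2·TP+FP+FN)):
  jazz: TP=314, FP=68+77+43=188, FN=20+27+19=66 → 628/882 = 0.71202
  pop: TP=193, FP=20+83+36=139, FN=68+87+115=270 → 386/795 = 0.48553
  classical: TP=140, FP=27+87+39=153, FN=77+83+75=235 → 280/668 = 0.41916
  hiphop: TP=154, FP=19+115+75=209, FN=43+36+39=118 → 308/635 = 0.48504
Macro-F1 score = mean = (0.71202 + 0.48553 + 0.41916 + 0.48504) / 4 = 0.5254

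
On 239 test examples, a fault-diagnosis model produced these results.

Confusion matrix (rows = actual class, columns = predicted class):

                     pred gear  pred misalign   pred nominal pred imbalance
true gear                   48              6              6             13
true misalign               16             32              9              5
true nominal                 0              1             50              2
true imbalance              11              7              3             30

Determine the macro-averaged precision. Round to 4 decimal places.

Per-class precision (TP/(TP+FP)):
  gear: TP=48, FP=16+0+11=27 → 48/75 = 0.64000
  misalign: TP=32, FP=6+1+7=14 → 32/46 = 0.69565
  nominal: TP=50, FP=6+9+3=18 → 50/68 = 0.73529
  imbalance: TP=30, FP=13+5+2=20 → 30/50 = 0.60000
Macro-precision = mean = (0.64000 + 0.69565 + 0.73529 + 0.60000) / 4 = 0.6677

0.6677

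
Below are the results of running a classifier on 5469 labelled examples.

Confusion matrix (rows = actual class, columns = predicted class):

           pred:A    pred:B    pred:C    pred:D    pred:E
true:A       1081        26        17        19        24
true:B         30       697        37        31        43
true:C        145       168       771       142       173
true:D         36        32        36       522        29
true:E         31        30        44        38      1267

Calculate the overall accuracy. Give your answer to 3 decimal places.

Accuracy = trace / total = (1081+697+771+522+1267=4338) / 5469 = 4338/5469 = 0.793

0.793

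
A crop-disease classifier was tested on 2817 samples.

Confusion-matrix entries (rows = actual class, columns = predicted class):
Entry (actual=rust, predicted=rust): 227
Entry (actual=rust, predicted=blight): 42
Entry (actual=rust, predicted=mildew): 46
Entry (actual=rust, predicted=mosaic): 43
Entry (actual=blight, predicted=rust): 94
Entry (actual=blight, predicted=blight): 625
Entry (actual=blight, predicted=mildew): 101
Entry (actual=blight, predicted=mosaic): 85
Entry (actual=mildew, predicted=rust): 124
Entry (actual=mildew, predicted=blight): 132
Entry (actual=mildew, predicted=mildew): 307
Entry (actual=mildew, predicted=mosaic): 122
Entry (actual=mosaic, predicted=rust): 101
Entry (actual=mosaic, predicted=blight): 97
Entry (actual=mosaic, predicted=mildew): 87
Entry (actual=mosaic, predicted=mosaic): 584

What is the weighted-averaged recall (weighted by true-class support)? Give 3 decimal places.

Per-class recall (TP/(TP+FN)):
  rust: TP=227, FN=42+46+43=131 → 227/358 = 0.6341
  blight: TP=625, FN=94+101+85=280 → 625/905 = 0.6906
  mildew: TP=307, FN=124+132+122=378 → 307/685 = 0.4482
  mosaic: TP=584, FN=101+97+87=285 → 584/869 = 0.6720
Weighted-recall = Σ (supportᵢ/N)·recallᵢ with N=2817: (358/2817)·0.6341 + (905/2817)·0.6906 + (685/2817)·0.4482 + (869/2817)·0.6720 = 0.619

0.619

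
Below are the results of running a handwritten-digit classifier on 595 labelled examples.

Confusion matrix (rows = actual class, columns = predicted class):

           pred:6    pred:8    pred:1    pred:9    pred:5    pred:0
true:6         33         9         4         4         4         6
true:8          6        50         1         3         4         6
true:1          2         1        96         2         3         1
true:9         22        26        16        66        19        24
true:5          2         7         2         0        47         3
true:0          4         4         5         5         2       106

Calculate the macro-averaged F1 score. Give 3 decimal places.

0.654

Per-class F1 score (2·TP/(2·TP+FP+FN)):
  6: TP=33, FP=6+2+22+2+4=36, FN=9+4+4+4+6=27 → 66/129 = 0.5116
  8: TP=50, FP=9+1+26+7+4=47, FN=6+1+3+4+6=20 → 100/167 = 0.5988
  1: TP=96, FP=4+1+16+2+5=28, FN=2+1+2+3+1=9 → 192/229 = 0.8384
  9: TP=66, FP=4+3+2+0+5=14, FN=22+26+16+19+24=107 → 132/253 = 0.5217
  5: TP=47, FP=4+4+3+19+2=32, FN=2+7+2+0+3=14 → 94/140 = 0.6714
  0: TP=106, FP=6+6+1+24+3=40, FN=4+4+5+5+2=20 → 212/272 = 0.7794
Macro-F1 score = mean = (0.5116 + 0.5988 + 0.8384 + 0.5217 + 0.6714 + 0.7794) / 6 = 0.654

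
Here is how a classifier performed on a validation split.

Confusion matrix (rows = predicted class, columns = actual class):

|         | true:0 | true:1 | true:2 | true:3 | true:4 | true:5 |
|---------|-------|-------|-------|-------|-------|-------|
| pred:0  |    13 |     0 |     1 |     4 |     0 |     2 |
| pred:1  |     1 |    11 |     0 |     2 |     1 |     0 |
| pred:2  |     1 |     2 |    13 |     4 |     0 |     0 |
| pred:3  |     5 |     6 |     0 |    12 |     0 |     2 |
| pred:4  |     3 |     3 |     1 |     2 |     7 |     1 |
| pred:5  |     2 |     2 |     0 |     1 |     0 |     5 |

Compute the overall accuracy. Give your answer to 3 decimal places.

Accuracy = trace / total = (13+11+13+12+7+5=61) / 107 = 61/107 = 0.570

0.570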